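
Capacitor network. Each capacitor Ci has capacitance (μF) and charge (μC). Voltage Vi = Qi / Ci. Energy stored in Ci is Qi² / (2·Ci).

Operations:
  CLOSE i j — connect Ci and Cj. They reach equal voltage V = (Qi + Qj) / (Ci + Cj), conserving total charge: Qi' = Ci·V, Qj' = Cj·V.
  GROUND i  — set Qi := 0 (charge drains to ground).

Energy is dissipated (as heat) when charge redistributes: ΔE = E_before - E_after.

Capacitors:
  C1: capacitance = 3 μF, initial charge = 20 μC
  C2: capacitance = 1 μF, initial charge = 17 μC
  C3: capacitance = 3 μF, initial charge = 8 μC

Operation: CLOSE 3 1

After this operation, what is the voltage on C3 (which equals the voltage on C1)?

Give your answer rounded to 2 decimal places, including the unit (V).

Initial: C1(3μF, Q=20μC, V=6.67V), C2(1μF, Q=17μC, V=17.00V), C3(3μF, Q=8μC, V=2.67V)
Op 1: CLOSE 3-1: Q_total=28.00, C_total=6.00, V=4.67; Q3=14.00, Q1=14.00; dissipated=12.000

Answer: 4.67 V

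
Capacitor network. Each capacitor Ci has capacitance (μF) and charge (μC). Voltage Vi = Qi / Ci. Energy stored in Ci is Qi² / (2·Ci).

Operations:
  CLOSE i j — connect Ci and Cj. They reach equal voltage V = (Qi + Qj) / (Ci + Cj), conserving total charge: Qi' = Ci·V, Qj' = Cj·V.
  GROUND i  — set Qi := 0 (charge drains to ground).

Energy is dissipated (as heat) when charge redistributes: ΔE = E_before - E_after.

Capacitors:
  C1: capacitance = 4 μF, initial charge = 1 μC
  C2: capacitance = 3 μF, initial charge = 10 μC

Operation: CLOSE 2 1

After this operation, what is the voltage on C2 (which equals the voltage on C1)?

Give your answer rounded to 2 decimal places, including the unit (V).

Initial: C1(4μF, Q=1μC, V=0.25V), C2(3μF, Q=10μC, V=3.33V)
Op 1: CLOSE 2-1: Q_total=11.00, C_total=7.00, V=1.57; Q2=4.71, Q1=6.29; dissipated=8.149

Answer: 1.57 V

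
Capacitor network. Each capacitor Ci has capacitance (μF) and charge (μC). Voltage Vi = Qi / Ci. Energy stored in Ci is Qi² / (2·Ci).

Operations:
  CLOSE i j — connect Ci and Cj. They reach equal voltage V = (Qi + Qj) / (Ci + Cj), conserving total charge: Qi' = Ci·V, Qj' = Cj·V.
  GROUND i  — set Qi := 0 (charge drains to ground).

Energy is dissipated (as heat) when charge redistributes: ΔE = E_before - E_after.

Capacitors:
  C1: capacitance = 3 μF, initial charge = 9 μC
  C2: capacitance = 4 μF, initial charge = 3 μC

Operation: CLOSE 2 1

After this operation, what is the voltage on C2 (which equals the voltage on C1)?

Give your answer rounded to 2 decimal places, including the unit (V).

Answer: 1.71 V

Derivation:
Initial: C1(3μF, Q=9μC, V=3.00V), C2(4μF, Q=3μC, V=0.75V)
Op 1: CLOSE 2-1: Q_total=12.00, C_total=7.00, V=1.71; Q2=6.86, Q1=5.14; dissipated=4.339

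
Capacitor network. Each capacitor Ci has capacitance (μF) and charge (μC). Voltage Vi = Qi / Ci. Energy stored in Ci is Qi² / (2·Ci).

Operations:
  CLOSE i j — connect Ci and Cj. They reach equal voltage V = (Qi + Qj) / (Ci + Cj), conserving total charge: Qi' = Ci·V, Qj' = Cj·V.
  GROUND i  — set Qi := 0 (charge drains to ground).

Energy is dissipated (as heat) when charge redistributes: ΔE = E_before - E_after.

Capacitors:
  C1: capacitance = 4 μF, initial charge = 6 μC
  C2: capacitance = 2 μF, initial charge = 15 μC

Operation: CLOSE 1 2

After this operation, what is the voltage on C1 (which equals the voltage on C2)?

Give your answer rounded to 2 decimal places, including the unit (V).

Answer: 3.50 V

Derivation:
Initial: C1(4μF, Q=6μC, V=1.50V), C2(2μF, Q=15μC, V=7.50V)
Op 1: CLOSE 1-2: Q_total=21.00, C_total=6.00, V=3.50; Q1=14.00, Q2=7.00; dissipated=24.000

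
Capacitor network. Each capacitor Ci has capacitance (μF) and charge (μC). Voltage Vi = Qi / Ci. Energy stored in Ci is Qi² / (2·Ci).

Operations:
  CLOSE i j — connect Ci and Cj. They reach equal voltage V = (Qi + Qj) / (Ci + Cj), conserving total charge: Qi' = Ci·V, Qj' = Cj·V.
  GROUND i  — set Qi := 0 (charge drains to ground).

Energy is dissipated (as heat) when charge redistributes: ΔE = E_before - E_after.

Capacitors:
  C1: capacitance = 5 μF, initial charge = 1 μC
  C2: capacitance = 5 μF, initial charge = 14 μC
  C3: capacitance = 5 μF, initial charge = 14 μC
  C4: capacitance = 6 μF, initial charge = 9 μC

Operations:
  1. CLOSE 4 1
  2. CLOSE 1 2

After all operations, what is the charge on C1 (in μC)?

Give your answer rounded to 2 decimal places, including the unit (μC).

Initial: C1(5μF, Q=1μC, V=0.20V), C2(5μF, Q=14μC, V=2.80V), C3(5μF, Q=14μC, V=2.80V), C4(6μF, Q=9μC, V=1.50V)
Op 1: CLOSE 4-1: Q_total=10.00, C_total=11.00, V=0.91; Q4=5.45, Q1=4.55; dissipated=2.305
Op 2: CLOSE 1-2: Q_total=18.55, C_total=10.00, V=1.85; Q1=9.27, Q2=9.27; dissipated=4.469
Final charges: Q1=9.27, Q2=9.27, Q3=14.00, Q4=5.45

Answer: 9.27 μC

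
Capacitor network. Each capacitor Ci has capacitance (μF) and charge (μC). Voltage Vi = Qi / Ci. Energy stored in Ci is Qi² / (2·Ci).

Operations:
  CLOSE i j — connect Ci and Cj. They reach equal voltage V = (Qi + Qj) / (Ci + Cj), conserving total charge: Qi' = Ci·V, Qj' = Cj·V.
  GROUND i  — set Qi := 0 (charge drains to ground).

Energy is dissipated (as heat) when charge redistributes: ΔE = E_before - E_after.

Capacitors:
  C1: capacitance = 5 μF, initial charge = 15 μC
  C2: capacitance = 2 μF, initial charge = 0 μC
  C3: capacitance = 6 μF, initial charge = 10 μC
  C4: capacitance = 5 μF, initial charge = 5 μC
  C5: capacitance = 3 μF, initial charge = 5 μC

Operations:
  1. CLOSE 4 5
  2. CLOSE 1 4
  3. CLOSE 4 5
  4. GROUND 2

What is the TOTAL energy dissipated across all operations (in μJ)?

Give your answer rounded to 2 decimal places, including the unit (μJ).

Answer: 4.96 μJ

Derivation:
Initial: C1(5μF, Q=15μC, V=3.00V), C2(2μF, Q=0μC, V=0.00V), C3(6μF, Q=10μC, V=1.67V), C4(5μF, Q=5μC, V=1.00V), C5(3μF, Q=5μC, V=1.67V)
Op 1: CLOSE 4-5: Q_total=10.00, C_total=8.00, V=1.25; Q4=6.25, Q5=3.75; dissipated=0.417
Op 2: CLOSE 1-4: Q_total=21.25, C_total=10.00, V=2.12; Q1=10.62, Q4=10.62; dissipated=3.828
Op 3: CLOSE 4-5: Q_total=14.38, C_total=8.00, V=1.80; Q4=8.98, Q5=5.39; dissipated=0.718
Op 4: GROUND 2: Q2=0; energy lost=0.000
Total dissipated: 4.963 μJ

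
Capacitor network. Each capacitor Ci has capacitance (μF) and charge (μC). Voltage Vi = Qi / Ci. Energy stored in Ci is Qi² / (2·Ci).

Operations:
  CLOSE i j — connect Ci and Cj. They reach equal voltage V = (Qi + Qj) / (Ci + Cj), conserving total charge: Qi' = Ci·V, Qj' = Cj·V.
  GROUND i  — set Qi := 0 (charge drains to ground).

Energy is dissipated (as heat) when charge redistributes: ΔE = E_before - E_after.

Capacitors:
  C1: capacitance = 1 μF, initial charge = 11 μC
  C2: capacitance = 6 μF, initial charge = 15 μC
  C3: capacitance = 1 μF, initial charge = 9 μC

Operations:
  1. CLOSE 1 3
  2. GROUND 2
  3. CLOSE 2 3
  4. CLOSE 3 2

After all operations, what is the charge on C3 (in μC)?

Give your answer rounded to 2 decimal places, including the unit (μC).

Initial: C1(1μF, Q=11μC, V=11.00V), C2(6μF, Q=15μC, V=2.50V), C3(1μF, Q=9μC, V=9.00V)
Op 1: CLOSE 1-3: Q_total=20.00, C_total=2.00, V=10.00; Q1=10.00, Q3=10.00; dissipated=1.000
Op 2: GROUND 2: Q2=0; energy lost=18.750
Op 3: CLOSE 2-3: Q_total=10.00, C_total=7.00, V=1.43; Q2=8.57, Q3=1.43; dissipated=42.857
Op 4: CLOSE 3-2: Q_total=10.00, C_total=7.00, V=1.43; Q3=1.43, Q2=8.57; dissipated=0.000
Final charges: Q1=10.00, Q2=8.57, Q3=1.43

Answer: 1.43 μC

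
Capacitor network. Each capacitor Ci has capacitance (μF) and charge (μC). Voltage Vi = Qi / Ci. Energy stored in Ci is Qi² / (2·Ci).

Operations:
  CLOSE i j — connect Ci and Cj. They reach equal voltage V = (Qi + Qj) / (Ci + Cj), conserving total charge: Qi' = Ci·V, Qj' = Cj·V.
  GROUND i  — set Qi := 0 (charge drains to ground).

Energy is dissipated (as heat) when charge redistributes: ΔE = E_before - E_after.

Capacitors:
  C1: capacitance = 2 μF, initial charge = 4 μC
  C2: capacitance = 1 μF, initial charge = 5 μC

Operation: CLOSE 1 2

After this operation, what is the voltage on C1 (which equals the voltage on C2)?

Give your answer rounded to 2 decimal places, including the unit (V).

Answer: 3.00 V

Derivation:
Initial: C1(2μF, Q=4μC, V=2.00V), C2(1μF, Q=5μC, V=5.00V)
Op 1: CLOSE 1-2: Q_total=9.00, C_total=3.00, V=3.00; Q1=6.00, Q2=3.00; dissipated=3.000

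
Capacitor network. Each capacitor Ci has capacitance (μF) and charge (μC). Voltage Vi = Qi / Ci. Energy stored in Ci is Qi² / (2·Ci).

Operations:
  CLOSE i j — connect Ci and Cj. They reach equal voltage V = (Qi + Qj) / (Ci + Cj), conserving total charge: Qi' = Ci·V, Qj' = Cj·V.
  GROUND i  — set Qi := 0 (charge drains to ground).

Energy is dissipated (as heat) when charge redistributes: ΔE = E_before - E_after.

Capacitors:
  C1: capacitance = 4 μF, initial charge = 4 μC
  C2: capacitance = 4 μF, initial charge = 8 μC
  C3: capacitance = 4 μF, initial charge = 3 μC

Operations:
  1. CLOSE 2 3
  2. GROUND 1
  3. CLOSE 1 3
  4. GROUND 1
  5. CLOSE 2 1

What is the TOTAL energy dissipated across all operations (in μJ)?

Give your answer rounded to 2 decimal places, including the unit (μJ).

Answer: 8.29 μJ

Derivation:
Initial: C1(4μF, Q=4μC, V=1.00V), C2(4μF, Q=8μC, V=2.00V), C3(4μF, Q=3μC, V=0.75V)
Op 1: CLOSE 2-3: Q_total=11.00, C_total=8.00, V=1.38; Q2=5.50, Q3=5.50; dissipated=1.562
Op 2: GROUND 1: Q1=0; energy lost=2.000
Op 3: CLOSE 1-3: Q_total=5.50, C_total=8.00, V=0.69; Q1=2.75, Q3=2.75; dissipated=1.891
Op 4: GROUND 1: Q1=0; energy lost=0.945
Op 5: CLOSE 2-1: Q_total=5.50, C_total=8.00, V=0.69; Q2=2.75, Q1=2.75; dissipated=1.891
Total dissipated: 8.289 μJ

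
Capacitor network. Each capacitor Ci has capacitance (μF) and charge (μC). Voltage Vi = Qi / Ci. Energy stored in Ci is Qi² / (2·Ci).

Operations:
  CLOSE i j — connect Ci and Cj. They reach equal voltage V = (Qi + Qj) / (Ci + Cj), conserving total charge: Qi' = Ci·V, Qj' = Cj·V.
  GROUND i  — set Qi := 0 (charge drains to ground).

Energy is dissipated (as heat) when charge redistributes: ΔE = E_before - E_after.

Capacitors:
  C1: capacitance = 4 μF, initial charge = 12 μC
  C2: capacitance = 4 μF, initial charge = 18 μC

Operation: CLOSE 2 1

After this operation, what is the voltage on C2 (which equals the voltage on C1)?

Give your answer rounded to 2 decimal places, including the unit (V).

Initial: C1(4μF, Q=12μC, V=3.00V), C2(4μF, Q=18μC, V=4.50V)
Op 1: CLOSE 2-1: Q_total=30.00, C_total=8.00, V=3.75; Q2=15.00, Q1=15.00; dissipated=2.250

Answer: 3.75 V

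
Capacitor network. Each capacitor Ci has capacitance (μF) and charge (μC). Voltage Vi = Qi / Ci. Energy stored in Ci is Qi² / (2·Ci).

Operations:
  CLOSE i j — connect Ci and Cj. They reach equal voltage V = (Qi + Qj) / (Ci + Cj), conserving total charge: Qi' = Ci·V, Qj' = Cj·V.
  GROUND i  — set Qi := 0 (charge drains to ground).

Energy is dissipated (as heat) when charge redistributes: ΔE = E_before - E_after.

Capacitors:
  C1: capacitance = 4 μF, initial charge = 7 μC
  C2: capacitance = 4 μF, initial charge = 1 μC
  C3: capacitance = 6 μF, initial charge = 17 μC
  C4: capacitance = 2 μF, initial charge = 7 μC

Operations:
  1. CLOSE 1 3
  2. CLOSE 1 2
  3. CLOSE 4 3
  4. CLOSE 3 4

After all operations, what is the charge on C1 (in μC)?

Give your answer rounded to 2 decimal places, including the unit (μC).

Answer: 5.30 μC

Derivation:
Initial: C1(4μF, Q=7μC, V=1.75V), C2(4μF, Q=1μC, V=0.25V), C3(6μF, Q=17μC, V=2.83V), C4(2μF, Q=7μC, V=3.50V)
Op 1: CLOSE 1-3: Q_total=24.00, C_total=10.00, V=2.40; Q1=9.60, Q3=14.40; dissipated=1.408
Op 2: CLOSE 1-2: Q_total=10.60, C_total=8.00, V=1.32; Q1=5.30, Q2=5.30; dissipated=4.622
Op 3: CLOSE 4-3: Q_total=21.40, C_total=8.00, V=2.67; Q4=5.35, Q3=16.05; dissipated=0.907
Op 4: CLOSE 3-4: Q_total=21.40, C_total=8.00, V=2.67; Q3=16.05, Q4=5.35; dissipated=0.000
Final charges: Q1=5.30, Q2=5.30, Q3=16.05, Q4=5.35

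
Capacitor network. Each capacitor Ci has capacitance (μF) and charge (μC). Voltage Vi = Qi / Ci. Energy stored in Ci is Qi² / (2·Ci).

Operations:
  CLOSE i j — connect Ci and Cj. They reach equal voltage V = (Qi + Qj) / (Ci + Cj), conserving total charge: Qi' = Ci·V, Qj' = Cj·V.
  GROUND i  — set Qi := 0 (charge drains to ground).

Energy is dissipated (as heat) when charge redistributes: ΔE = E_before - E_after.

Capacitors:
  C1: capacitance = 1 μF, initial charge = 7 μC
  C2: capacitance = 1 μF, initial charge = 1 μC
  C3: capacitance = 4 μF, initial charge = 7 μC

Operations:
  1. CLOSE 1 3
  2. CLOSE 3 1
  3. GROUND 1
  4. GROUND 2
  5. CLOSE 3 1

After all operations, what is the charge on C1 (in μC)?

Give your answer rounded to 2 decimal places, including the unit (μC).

Answer: 2.24 μC

Derivation:
Initial: C1(1μF, Q=7μC, V=7.00V), C2(1μF, Q=1μC, V=1.00V), C3(4μF, Q=7μC, V=1.75V)
Op 1: CLOSE 1-3: Q_total=14.00, C_total=5.00, V=2.80; Q1=2.80, Q3=11.20; dissipated=11.025
Op 2: CLOSE 3-1: Q_total=14.00, C_total=5.00, V=2.80; Q3=11.20, Q1=2.80; dissipated=0.000
Op 3: GROUND 1: Q1=0; energy lost=3.920
Op 4: GROUND 2: Q2=0; energy lost=0.500
Op 5: CLOSE 3-1: Q_total=11.20, C_total=5.00, V=2.24; Q3=8.96, Q1=2.24; dissipated=3.136
Final charges: Q1=2.24, Q2=0.00, Q3=8.96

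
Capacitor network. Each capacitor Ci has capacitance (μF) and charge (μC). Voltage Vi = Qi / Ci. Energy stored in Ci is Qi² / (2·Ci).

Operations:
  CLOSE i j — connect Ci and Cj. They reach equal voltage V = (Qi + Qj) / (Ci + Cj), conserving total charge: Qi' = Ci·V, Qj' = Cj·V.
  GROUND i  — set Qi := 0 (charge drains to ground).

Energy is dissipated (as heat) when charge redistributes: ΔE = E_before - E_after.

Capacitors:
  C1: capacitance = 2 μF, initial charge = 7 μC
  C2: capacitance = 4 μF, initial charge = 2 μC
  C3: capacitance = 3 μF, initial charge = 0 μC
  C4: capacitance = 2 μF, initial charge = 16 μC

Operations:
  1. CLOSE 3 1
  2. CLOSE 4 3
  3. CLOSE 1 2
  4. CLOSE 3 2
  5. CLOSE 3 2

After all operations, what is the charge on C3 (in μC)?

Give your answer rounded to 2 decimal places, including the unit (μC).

Initial: C1(2μF, Q=7μC, V=3.50V), C2(4μF, Q=2μC, V=0.50V), C3(3μF, Q=0μC, V=0.00V), C4(2μF, Q=16μC, V=8.00V)
Op 1: CLOSE 3-1: Q_total=7.00, C_total=5.00, V=1.40; Q3=4.20, Q1=2.80; dissipated=7.350
Op 2: CLOSE 4-3: Q_total=20.20, C_total=5.00, V=4.04; Q4=8.08, Q3=12.12; dissipated=26.136
Op 3: CLOSE 1-2: Q_total=4.80, C_total=6.00, V=0.80; Q1=1.60, Q2=3.20; dissipated=0.540
Op 4: CLOSE 3-2: Q_total=15.32, C_total=7.00, V=2.19; Q3=6.57, Q2=8.75; dissipated=8.998
Op 5: CLOSE 3-2: Q_total=15.32, C_total=7.00, V=2.19; Q3=6.57, Q2=8.75; dissipated=0.000
Final charges: Q1=1.60, Q2=8.75, Q3=6.57, Q4=8.08

Answer: 6.57 μC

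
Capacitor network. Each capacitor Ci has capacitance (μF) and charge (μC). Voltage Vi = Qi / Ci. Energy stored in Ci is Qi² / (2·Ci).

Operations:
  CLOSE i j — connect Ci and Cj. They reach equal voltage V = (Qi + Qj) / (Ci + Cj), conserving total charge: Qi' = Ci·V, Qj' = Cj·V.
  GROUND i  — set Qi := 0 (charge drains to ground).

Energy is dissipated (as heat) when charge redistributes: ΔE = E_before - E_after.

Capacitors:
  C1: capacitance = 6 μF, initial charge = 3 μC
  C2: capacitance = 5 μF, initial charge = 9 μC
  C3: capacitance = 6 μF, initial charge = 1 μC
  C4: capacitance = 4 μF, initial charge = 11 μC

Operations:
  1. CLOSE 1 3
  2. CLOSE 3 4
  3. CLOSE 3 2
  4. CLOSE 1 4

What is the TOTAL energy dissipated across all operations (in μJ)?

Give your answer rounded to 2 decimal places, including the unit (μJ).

Answer: 8.64 μJ

Derivation:
Initial: C1(6μF, Q=3μC, V=0.50V), C2(5μF, Q=9μC, V=1.80V), C3(6μF, Q=1μC, V=0.17V), C4(4μF, Q=11μC, V=2.75V)
Op 1: CLOSE 1-3: Q_total=4.00, C_total=12.00, V=0.33; Q1=2.00, Q3=2.00; dissipated=0.167
Op 2: CLOSE 3-4: Q_total=13.00, C_total=10.00, V=1.30; Q3=7.80, Q4=5.20; dissipated=7.008
Op 3: CLOSE 3-2: Q_total=16.80, C_total=11.00, V=1.53; Q3=9.16, Q2=7.64; dissipated=0.341
Op 4: CLOSE 1-4: Q_total=7.20, C_total=10.00, V=0.72; Q1=4.32, Q4=2.88; dissipated=1.121
Total dissipated: 8.637 μJ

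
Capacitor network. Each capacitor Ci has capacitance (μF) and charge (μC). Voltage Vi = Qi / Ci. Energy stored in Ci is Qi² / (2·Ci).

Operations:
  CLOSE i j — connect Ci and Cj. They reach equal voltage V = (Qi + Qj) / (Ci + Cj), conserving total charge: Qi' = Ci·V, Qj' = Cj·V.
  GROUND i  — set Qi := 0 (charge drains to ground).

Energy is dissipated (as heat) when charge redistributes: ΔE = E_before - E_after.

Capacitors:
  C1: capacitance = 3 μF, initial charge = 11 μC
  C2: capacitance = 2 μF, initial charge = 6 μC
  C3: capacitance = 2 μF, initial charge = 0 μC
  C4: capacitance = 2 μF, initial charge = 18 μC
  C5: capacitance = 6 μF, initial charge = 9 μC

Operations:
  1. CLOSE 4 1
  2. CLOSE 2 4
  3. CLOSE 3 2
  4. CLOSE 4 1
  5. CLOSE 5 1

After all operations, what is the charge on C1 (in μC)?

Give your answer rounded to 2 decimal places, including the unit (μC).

Initial: C1(3μF, Q=11μC, V=3.67V), C2(2μF, Q=6μC, V=3.00V), C3(2μF, Q=0μC, V=0.00V), C4(2μF, Q=18μC, V=9.00V), C5(6μF, Q=9μC, V=1.50V)
Op 1: CLOSE 4-1: Q_total=29.00, C_total=5.00, V=5.80; Q4=11.60, Q1=17.40; dissipated=17.067
Op 2: CLOSE 2-4: Q_total=17.60, C_total=4.00, V=4.40; Q2=8.80, Q4=8.80; dissipated=3.920
Op 3: CLOSE 3-2: Q_total=8.80, C_total=4.00, V=2.20; Q3=4.40, Q2=4.40; dissipated=9.680
Op 4: CLOSE 4-1: Q_total=26.20, C_total=5.00, V=5.24; Q4=10.48, Q1=15.72; dissipated=1.176
Op 5: CLOSE 5-1: Q_total=24.72, C_total=9.00, V=2.75; Q5=16.48, Q1=8.24; dissipated=13.988
Final charges: Q1=8.24, Q2=4.40, Q3=4.40, Q4=10.48, Q5=16.48

Answer: 8.24 μC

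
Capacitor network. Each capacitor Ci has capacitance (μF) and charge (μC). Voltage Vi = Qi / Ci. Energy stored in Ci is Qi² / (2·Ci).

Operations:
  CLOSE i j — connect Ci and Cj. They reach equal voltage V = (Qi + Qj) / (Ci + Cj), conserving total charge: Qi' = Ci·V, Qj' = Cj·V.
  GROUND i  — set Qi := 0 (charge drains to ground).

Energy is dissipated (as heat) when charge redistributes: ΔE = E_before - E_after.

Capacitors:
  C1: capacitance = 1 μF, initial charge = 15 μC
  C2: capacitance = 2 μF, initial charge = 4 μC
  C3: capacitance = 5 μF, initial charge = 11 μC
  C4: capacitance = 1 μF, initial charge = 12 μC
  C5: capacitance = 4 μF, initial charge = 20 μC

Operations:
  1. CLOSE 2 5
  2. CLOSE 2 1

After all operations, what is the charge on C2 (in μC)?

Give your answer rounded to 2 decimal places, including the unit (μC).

Answer: 15.33 μC

Derivation:
Initial: C1(1μF, Q=15μC, V=15.00V), C2(2μF, Q=4μC, V=2.00V), C3(5μF, Q=11μC, V=2.20V), C4(1μF, Q=12μC, V=12.00V), C5(4μF, Q=20μC, V=5.00V)
Op 1: CLOSE 2-5: Q_total=24.00, C_total=6.00, V=4.00; Q2=8.00, Q5=16.00; dissipated=6.000
Op 2: CLOSE 2-1: Q_total=23.00, C_total=3.00, V=7.67; Q2=15.33, Q1=7.67; dissipated=40.333
Final charges: Q1=7.67, Q2=15.33, Q3=11.00, Q4=12.00, Q5=16.00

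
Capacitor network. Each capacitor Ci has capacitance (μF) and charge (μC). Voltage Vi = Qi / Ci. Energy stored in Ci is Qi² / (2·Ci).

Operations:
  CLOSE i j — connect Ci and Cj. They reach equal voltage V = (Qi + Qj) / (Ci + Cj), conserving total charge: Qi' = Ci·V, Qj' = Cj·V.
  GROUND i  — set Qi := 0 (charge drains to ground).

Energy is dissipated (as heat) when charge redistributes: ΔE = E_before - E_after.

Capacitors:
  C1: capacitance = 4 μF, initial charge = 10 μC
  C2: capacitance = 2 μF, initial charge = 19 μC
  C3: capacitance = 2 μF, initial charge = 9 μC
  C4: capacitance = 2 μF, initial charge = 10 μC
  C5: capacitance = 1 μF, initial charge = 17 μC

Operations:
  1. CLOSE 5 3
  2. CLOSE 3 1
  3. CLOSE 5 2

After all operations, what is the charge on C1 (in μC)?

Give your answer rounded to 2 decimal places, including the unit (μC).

Initial: C1(4μF, Q=10μC, V=2.50V), C2(2μF, Q=19μC, V=9.50V), C3(2μF, Q=9μC, V=4.50V), C4(2μF, Q=10μC, V=5.00V), C5(1μF, Q=17μC, V=17.00V)
Op 1: CLOSE 5-3: Q_total=26.00, C_total=3.00, V=8.67; Q5=8.67, Q3=17.33; dissipated=52.083
Op 2: CLOSE 3-1: Q_total=27.33, C_total=6.00, V=4.56; Q3=9.11, Q1=18.22; dissipated=25.352
Op 3: CLOSE 5-2: Q_total=27.67, C_total=3.00, V=9.22; Q5=9.22, Q2=18.44; dissipated=0.231
Final charges: Q1=18.22, Q2=18.44, Q3=9.11, Q4=10.00, Q5=9.22

Answer: 18.22 μC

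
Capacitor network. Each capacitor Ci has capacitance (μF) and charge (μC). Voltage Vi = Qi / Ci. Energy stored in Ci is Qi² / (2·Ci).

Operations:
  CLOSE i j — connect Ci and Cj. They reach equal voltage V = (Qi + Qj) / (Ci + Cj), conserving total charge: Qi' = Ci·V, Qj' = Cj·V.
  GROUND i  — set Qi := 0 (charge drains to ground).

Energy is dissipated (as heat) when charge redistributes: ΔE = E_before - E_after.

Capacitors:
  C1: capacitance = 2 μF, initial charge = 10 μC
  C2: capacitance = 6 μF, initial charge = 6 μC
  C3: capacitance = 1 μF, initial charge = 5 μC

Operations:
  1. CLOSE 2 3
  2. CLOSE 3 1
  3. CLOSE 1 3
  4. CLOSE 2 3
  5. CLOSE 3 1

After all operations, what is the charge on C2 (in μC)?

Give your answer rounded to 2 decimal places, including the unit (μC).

Initial: C1(2μF, Q=10μC, V=5.00V), C2(6μF, Q=6μC, V=1.00V), C3(1μF, Q=5μC, V=5.00V)
Op 1: CLOSE 2-3: Q_total=11.00, C_total=7.00, V=1.57; Q2=9.43, Q3=1.57; dissipated=6.857
Op 2: CLOSE 3-1: Q_total=11.57, C_total=3.00, V=3.86; Q3=3.86, Q1=7.71; dissipated=3.918
Op 3: CLOSE 1-3: Q_total=11.57, C_total=3.00, V=3.86; Q1=7.71, Q3=3.86; dissipated=0.000
Op 4: CLOSE 2-3: Q_total=13.29, C_total=7.00, V=1.90; Q2=11.39, Q3=1.90; dissipated=2.239
Op 5: CLOSE 3-1: Q_total=9.61, C_total=3.00, V=3.20; Q3=3.20, Q1=6.41; dissipated=1.279
Final charges: Q1=6.41, Q2=11.39, Q3=3.20

Answer: 11.39 μC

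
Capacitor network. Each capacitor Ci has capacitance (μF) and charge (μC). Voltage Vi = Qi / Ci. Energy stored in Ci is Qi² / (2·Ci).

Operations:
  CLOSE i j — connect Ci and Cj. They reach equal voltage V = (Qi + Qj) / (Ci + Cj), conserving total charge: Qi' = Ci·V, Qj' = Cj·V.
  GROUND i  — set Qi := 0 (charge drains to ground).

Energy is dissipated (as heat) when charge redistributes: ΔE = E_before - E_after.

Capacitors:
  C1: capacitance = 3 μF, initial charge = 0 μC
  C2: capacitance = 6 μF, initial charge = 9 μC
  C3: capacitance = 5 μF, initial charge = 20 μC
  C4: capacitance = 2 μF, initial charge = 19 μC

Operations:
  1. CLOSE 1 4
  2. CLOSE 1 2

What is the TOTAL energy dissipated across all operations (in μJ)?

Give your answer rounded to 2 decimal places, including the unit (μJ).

Answer: 59.44 μJ

Derivation:
Initial: C1(3μF, Q=0μC, V=0.00V), C2(6μF, Q=9μC, V=1.50V), C3(5μF, Q=20μC, V=4.00V), C4(2μF, Q=19μC, V=9.50V)
Op 1: CLOSE 1-4: Q_total=19.00, C_total=5.00, V=3.80; Q1=11.40, Q4=7.60; dissipated=54.150
Op 2: CLOSE 1-2: Q_total=20.40, C_total=9.00, V=2.27; Q1=6.80, Q2=13.60; dissipated=5.290
Total dissipated: 59.440 μJ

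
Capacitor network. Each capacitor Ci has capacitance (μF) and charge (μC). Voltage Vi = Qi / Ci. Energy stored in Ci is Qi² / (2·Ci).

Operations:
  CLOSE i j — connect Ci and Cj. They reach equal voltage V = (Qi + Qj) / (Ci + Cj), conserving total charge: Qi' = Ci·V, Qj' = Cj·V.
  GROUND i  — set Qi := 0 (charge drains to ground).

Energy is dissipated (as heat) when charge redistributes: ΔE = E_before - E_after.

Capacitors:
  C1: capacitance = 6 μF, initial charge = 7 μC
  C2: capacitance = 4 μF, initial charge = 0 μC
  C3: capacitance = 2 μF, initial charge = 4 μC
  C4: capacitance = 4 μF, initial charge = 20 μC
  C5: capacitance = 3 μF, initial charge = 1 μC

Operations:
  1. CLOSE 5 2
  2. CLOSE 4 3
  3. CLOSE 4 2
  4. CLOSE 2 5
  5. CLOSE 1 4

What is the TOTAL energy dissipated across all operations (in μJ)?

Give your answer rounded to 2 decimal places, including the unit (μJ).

Answer: 25.14 μJ

Derivation:
Initial: C1(6μF, Q=7μC, V=1.17V), C2(4μF, Q=0μC, V=0.00V), C3(2μF, Q=4μC, V=2.00V), C4(4μF, Q=20μC, V=5.00V), C5(3μF, Q=1μC, V=0.33V)
Op 1: CLOSE 5-2: Q_total=1.00, C_total=7.00, V=0.14; Q5=0.43, Q2=0.57; dissipated=0.095
Op 2: CLOSE 4-3: Q_total=24.00, C_total=6.00, V=4.00; Q4=16.00, Q3=8.00; dissipated=6.000
Op 3: CLOSE 4-2: Q_total=16.57, C_total=8.00, V=2.07; Q4=8.29, Q2=8.29; dissipated=14.878
Op 4: CLOSE 2-5: Q_total=8.71, C_total=7.00, V=1.24; Q2=4.98, Q5=3.73; dissipated=3.188
Op 5: CLOSE 1-4: Q_total=15.29, C_total=10.00, V=1.53; Q1=9.17, Q4=6.11; dissipated=0.982
Total dissipated: 25.143 μJ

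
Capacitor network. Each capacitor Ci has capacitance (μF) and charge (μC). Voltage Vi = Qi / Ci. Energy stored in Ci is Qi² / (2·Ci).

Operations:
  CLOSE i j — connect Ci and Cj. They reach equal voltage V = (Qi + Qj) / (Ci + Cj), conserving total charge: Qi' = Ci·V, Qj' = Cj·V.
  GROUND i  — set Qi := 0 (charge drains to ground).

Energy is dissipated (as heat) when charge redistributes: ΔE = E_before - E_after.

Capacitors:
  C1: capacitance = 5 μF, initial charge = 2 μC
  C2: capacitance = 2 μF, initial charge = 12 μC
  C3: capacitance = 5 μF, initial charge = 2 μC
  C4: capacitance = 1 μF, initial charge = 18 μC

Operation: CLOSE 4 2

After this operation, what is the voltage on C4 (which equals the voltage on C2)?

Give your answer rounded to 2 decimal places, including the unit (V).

Answer: 10.00 V

Derivation:
Initial: C1(5μF, Q=2μC, V=0.40V), C2(2μF, Q=12μC, V=6.00V), C3(5μF, Q=2μC, V=0.40V), C4(1μF, Q=18μC, V=18.00V)
Op 1: CLOSE 4-2: Q_total=30.00, C_total=3.00, V=10.00; Q4=10.00, Q2=20.00; dissipated=48.000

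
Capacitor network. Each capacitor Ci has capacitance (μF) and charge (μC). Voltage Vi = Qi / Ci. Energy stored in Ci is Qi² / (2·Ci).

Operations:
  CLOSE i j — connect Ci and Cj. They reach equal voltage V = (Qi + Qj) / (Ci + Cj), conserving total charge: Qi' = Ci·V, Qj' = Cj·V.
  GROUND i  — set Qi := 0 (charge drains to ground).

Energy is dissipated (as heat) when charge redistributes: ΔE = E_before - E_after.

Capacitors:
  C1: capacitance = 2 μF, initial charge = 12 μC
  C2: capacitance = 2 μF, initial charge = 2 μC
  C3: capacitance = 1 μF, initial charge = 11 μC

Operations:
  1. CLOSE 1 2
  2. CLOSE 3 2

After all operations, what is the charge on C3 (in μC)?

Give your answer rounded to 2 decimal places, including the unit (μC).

Answer: 6.00 μC

Derivation:
Initial: C1(2μF, Q=12μC, V=6.00V), C2(2μF, Q=2μC, V=1.00V), C3(1μF, Q=11μC, V=11.00V)
Op 1: CLOSE 1-2: Q_total=14.00, C_total=4.00, V=3.50; Q1=7.00, Q2=7.00; dissipated=12.500
Op 2: CLOSE 3-2: Q_total=18.00, C_total=3.00, V=6.00; Q3=6.00, Q2=12.00; dissipated=18.750
Final charges: Q1=7.00, Q2=12.00, Q3=6.00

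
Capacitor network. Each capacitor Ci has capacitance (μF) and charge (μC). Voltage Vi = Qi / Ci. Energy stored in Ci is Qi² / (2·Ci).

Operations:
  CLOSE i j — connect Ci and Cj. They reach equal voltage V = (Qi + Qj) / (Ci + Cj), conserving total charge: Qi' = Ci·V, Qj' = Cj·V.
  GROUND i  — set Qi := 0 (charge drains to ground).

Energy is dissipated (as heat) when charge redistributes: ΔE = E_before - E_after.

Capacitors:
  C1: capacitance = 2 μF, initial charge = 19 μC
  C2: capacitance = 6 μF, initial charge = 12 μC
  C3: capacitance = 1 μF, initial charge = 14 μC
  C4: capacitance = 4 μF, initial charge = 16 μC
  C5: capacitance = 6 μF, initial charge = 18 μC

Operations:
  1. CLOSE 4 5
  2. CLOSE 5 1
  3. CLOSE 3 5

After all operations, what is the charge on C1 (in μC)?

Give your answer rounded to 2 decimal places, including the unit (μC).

Initial: C1(2μF, Q=19μC, V=9.50V), C2(6μF, Q=12μC, V=2.00V), C3(1μF, Q=14μC, V=14.00V), C4(4μF, Q=16μC, V=4.00V), C5(6μF, Q=18μC, V=3.00V)
Op 1: CLOSE 4-5: Q_total=34.00, C_total=10.00, V=3.40; Q4=13.60, Q5=20.40; dissipated=1.200
Op 2: CLOSE 5-1: Q_total=39.40, C_total=8.00, V=4.92; Q5=29.55, Q1=9.85; dissipated=27.907
Op 3: CLOSE 3-5: Q_total=43.55, C_total=7.00, V=6.22; Q3=6.22, Q5=37.33; dissipated=35.295
Final charges: Q1=9.85, Q2=12.00, Q3=6.22, Q4=13.60, Q5=37.33

Answer: 9.85 μC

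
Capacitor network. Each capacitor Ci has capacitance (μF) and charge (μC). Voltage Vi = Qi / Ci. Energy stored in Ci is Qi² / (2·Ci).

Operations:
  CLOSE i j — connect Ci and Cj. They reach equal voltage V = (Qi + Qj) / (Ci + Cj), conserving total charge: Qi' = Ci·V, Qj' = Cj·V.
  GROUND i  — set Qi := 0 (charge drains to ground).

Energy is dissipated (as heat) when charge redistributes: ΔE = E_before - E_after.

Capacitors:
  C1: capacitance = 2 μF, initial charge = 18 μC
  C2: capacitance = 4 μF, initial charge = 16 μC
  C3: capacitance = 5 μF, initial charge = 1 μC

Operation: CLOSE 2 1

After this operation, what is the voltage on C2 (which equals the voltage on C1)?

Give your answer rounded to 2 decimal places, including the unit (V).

Initial: C1(2μF, Q=18μC, V=9.00V), C2(4μF, Q=16μC, V=4.00V), C3(5μF, Q=1μC, V=0.20V)
Op 1: CLOSE 2-1: Q_total=34.00, C_total=6.00, V=5.67; Q2=22.67, Q1=11.33; dissipated=16.667

Answer: 5.67 V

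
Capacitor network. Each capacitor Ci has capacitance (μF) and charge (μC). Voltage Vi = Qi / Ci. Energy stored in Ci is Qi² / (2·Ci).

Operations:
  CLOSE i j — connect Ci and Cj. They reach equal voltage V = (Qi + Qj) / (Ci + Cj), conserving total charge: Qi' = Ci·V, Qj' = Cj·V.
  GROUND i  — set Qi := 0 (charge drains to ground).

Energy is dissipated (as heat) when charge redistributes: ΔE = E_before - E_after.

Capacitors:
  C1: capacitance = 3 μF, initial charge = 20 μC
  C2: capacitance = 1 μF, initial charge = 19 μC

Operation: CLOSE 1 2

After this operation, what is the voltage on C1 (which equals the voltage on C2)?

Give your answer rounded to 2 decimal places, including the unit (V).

Initial: C1(3μF, Q=20μC, V=6.67V), C2(1μF, Q=19μC, V=19.00V)
Op 1: CLOSE 1-2: Q_total=39.00, C_total=4.00, V=9.75; Q1=29.25, Q2=9.75; dissipated=57.042

Answer: 9.75 V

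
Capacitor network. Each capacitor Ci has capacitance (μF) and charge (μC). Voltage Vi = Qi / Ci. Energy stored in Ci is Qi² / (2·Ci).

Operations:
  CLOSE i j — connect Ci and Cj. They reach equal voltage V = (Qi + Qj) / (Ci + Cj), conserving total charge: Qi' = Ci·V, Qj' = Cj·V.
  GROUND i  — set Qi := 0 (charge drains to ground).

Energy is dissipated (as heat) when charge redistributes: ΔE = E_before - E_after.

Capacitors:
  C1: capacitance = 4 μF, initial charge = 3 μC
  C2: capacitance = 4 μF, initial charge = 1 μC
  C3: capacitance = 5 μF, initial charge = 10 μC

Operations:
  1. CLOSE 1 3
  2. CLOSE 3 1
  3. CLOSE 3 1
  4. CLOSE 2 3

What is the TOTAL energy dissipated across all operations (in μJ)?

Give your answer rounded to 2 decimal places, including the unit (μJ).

Initial: C1(4μF, Q=3μC, V=0.75V), C2(4μF, Q=1μC, V=0.25V), C3(5μF, Q=10μC, V=2.00V)
Op 1: CLOSE 1-3: Q_total=13.00, C_total=9.00, V=1.44; Q1=5.78, Q3=7.22; dissipated=1.736
Op 2: CLOSE 3-1: Q_total=13.00, C_total=9.00, V=1.44; Q3=7.22, Q1=5.78; dissipated=0.000
Op 3: CLOSE 3-1: Q_total=13.00, C_total=9.00, V=1.44; Q3=7.22, Q1=5.78; dissipated=0.000
Op 4: CLOSE 2-3: Q_total=8.22, C_total=9.00, V=0.91; Q2=3.65, Q3=4.57; dissipated=1.585
Total dissipated: 3.321 μJ

Answer: 3.32 μJ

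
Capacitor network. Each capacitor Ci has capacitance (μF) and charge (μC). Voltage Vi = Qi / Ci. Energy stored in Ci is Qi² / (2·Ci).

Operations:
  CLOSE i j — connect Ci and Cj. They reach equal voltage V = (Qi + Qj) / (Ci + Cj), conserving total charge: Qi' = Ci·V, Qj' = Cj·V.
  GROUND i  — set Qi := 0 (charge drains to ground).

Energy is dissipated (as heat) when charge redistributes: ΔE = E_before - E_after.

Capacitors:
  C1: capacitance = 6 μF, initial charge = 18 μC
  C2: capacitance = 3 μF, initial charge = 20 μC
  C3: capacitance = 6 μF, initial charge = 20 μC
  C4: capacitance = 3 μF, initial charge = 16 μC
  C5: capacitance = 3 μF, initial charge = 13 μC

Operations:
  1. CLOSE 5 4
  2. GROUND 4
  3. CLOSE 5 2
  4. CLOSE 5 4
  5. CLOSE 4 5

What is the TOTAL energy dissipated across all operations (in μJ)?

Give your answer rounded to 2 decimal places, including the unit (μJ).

Answer: 63.11 μJ

Derivation:
Initial: C1(6μF, Q=18μC, V=3.00V), C2(3μF, Q=20μC, V=6.67V), C3(6μF, Q=20μC, V=3.33V), C4(3μF, Q=16μC, V=5.33V), C5(3μF, Q=13μC, V=4.33V)
Op 1: CLOSE 5-4: Q_total=29.00, C_total=6.00, V=4.83; Q5=14.50, Q4=14.50; dissipated=0.750
Op 2: GROUND 4: Q4=0; energy lost=35.042
Op 3: CLOSE 5-2: Q_total=34.50, C_total=6.00, V=5.75; Q5=17.25, Q2=17.25; dissipated=2.521
Op 4: CLOSE 5-4: Q_total=17.25, C_total=6.00, V=2.88; Q5=8.62, Q4=8.62; dissipated=24.797
Op 5: CLOSE 4-5: Q_total=17.25, C_total=6.00, V=2.88; Q4=8.62, Q5=8.62; dissipated=0.000
Total dissipated: 63.109 μJ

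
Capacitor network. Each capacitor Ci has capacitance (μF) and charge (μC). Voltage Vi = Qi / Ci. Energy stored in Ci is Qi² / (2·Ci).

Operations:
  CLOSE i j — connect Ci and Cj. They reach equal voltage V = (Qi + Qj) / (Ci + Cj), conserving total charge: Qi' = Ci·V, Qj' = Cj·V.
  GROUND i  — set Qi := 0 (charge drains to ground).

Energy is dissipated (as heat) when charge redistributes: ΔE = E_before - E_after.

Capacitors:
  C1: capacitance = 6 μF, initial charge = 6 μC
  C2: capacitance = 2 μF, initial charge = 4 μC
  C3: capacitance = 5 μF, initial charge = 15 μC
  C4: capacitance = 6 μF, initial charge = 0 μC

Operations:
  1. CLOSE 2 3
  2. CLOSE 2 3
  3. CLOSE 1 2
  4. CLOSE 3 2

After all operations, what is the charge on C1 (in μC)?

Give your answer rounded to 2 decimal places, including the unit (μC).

Initial: C1(6μF, Q=6μC, V=1.00V), C2(2μF, Q=4μC, V=2.00V), C3(5μF, Q=15μC, V=3.00V), C4(6μF, Q=0μC, V=0.00V)
Op 1: CLOSE 2-3: Q_total=19.00, C_total=7.00, V=2.71; Q2=5.43, Q3=13.57; dissipated=0.714
Op 2: CLOSE 2-3: Q_total=19.00, C_total=7.00, V=2.71; Q2=5.43, Q3=13.57; dissipated=0.000
Op 3: CLOSE 1-2: Q_total=11.43, C_total=8.00, V=1.43; Q1=8.57, Q2=2.86; dissipated=2.204
Op 4: CLOSE 3-2: Q_total=16.43, C_total=7.00, V=2.35; Q3=11.73, Q2=4.69; dissipated=1.181
Final charges: Q1=8.57, Q2=4.69, Q3=11.73, Q4=0.00

Answer: 8.57 μC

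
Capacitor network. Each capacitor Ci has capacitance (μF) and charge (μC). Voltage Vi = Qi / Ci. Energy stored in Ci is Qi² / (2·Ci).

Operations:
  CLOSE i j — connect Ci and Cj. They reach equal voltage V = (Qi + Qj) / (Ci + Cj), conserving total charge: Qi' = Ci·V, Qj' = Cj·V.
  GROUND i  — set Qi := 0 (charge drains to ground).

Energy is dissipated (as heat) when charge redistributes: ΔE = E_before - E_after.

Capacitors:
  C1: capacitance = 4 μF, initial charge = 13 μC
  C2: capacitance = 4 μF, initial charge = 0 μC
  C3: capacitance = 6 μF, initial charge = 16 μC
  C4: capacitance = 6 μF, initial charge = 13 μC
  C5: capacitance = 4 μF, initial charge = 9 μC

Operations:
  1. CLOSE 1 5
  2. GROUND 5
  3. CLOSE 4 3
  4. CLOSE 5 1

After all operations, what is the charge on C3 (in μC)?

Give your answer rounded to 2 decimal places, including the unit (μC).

Answer: 14.50 μC

Derivation:
Initial: C1(4μF, Q=13μC, V=3.25V), C2(4μF, Q=0μC, V=0.00V), C3(6μF, Q=16μC, V=2.67V), C4(6μF, Q=13μC, V=2.17V), C5(4μF, Q=9μC, V=2.25V)
Op 1: CLOSE 1-5: Q_total=22.00, C_total=8.00, V=2.75; Q1=11.00, Q5=11.00; dissipated=1.000
Op 2: GROUND 5: Q5=0; energy lost=15.125
Op 3: CLOSE 4-3: Q_total=29.00, C_total=12.00, V=2.42; Q4=14.50, Q3=14.50; dissipated=0.375
Op 4: CLOSE 5-1: Q_total=11.00, C_total=8.00, V=1.38; Q5=5.50, Q1=5.50; dissipated=7.562
Final charges: Q1=5.50, Q2=0.00, Q3=14.50, Q4=14.50, Q5=5.50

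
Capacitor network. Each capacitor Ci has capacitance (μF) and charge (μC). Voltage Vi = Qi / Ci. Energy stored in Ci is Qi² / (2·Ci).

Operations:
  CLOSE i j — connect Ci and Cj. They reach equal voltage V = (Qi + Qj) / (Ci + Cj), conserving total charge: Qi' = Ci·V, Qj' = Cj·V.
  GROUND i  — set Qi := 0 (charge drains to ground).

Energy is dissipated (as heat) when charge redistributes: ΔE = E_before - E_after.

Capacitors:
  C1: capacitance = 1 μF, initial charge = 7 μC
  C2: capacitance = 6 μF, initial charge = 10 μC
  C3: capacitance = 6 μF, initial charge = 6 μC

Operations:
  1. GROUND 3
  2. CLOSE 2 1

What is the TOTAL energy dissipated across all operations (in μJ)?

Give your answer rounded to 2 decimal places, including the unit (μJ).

Initial: C1(1μF, Q=7μC, V=7.00V), C2(6μF, Q=10μC, V=1.67V), C3(6μF, Q=6μC, V=1.00V)
Op 1: GROUND 3: Q3=0; energy lost=3.000
Op 2: CLOSE 2-1: Q_total=17.00, C_total=7.00, V=2.43; Q2=14.57, Q1=2.43; dissipated=12.190
Total dissipated: 15.190 μJ

Answer: 15.19 μJ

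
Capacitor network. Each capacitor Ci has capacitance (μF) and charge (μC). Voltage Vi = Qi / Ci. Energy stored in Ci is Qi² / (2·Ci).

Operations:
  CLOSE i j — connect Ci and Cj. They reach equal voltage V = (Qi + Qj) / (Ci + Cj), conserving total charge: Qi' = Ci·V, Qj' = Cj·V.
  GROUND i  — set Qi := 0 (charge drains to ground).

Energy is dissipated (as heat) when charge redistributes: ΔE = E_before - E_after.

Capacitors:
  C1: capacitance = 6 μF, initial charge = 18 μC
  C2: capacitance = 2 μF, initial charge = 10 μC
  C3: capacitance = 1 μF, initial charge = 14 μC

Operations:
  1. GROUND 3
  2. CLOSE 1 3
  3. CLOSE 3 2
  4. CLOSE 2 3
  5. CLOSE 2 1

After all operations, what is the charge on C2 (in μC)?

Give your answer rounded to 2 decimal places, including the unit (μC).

Answer: 5.95 μC

Derivation:
Initial: C1(6μF, Q=18μC, V=3.00V), C2(2μF, Q=10μC, V=5.00V), C3(1μF, Q=14μC, V=14.00V)
Op 1: GROUND 3: Q3=0; energy lost=98.000
Op 2: CLOSE 1-3: Q_total=18.00, C_total=7.00, V=2.57; Q1=15.43, Q3=2.57; dissipated=3.857
Op 3: CLOSE 3-2: Q_total=12.57, C_total=3.00, V=4.19; Q3=4.19, Q2=8.38; dissipated=1.966
Op 4: CLOSE 2-3: Q_total=12.57, C_total=3.00, V=4.19; Q2=8.38, Q3=4.19; dissipated=0.000
Op 5: CLOSE 2-1: Q_total=23.81, C_total=8.00, V=2.98; Q2=5.95, Q1=17.86; dissipated=1.966
Final charges: Q1=17.86, Q2=5.95, Q3=4.19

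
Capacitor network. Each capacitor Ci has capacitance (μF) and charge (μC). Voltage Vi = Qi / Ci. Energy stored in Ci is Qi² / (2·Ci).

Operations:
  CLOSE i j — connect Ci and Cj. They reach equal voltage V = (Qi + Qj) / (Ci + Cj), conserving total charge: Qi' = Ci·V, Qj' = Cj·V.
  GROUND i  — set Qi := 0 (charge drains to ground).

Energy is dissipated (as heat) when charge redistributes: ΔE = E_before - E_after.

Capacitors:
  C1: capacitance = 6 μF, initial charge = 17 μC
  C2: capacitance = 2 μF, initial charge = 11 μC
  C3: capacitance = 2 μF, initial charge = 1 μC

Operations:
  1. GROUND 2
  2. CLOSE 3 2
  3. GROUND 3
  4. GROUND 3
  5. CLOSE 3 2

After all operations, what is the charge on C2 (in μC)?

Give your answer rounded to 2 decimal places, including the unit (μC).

Initial: C1(6μF, Q=17μC, V=2.83V), C2(2μF, Q=11μC, V=5.50V), C3(2μF, Q=1μC, V=0.50V)
Op 1: GROUND 2: Q2=0; energy lost=30.250
Op 2: CLOSE 3-2: Q_total=1.00, C_total=4.00, V=0.25; Q3=0.50, Q2=0.50; dissipated=0.125
Op 3: GROUND 3: Q3=0; energy lost=0.062
Op 4: GROUND 3: Q3=0; energy lost=0.000
Op 5: CLOSE 3-2: Q_total=0.50, C_total=4.00, V=0.12; Q3=0.25, Q2=0.25; dissipated=0.031
Final charges: Q1=17.00, Q2=0.25, Q3=0.25

Answer: 0.25 μC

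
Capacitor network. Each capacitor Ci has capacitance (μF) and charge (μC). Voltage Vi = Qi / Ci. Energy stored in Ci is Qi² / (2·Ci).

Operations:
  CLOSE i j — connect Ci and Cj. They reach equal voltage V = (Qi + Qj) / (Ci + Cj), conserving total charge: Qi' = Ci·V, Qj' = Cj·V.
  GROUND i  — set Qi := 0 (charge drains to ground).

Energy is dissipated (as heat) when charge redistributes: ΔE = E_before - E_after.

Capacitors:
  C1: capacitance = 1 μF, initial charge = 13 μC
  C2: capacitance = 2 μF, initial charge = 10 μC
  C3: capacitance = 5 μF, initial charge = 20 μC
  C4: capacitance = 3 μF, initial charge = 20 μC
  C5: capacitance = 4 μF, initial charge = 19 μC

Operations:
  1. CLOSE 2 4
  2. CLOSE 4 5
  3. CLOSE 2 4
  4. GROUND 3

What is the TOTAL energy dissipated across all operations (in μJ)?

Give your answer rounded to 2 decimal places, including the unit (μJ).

Answer: 43.31 μJ

Derivation:
Initial: C1(1μF, Q=13μC, V=13.00V), C2(2μF, Q=10μC, V=5.00V), C3(5μF, Q=20μC, V=4.00V), C4(3μF, Q=20μC, V=6.67V), C5(4μF, Q=19μC, V=4.75V)
Op 1: CLOSE 2-4: Q_total=30.00, C_total=5.00, V=6.00; Q2=12.00, Q4=18.00; dissipated=1.667
Op 2: CLOSE 4-5: Q_total=37.00, C_total=7.00, V=5.29; Q4=15.86, Q5=21.14; dissipated=1.339
Op 3: CLOSE 2-4: Q_total=27.86, C_total=5.00, V=5.57; Q2=11.14, Q4=16.71; dissipated=0.306
Op 4: GROUND 3: Q3=0; energy lost=40.000
Total dissipated: 43.312 μJ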